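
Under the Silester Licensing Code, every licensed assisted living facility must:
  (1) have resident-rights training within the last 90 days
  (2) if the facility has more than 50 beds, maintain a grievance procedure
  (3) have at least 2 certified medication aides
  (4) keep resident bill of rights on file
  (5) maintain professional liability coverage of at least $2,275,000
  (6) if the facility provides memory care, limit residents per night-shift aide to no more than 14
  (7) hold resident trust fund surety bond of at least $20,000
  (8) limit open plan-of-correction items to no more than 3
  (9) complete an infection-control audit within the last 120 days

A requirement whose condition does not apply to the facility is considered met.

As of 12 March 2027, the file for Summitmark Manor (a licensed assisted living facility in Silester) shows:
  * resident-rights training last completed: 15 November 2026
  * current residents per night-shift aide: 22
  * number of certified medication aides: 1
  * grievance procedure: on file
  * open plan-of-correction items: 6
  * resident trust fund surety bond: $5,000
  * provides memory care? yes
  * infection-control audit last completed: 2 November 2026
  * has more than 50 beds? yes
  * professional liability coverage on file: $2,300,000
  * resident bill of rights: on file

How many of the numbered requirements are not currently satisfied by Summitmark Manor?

1. resident-rights training 117 days ago vs limit 90 → not met
2. condition 'has more than 50 beds' holds; grievance procedure present → met
3. certified medication aides 1 < 2 → not met
4. resident bill of rights present → met
5. professional liability coverage $2,300,000 ≥ $2,275,000 → met
6. condition 'provides memory care' holds; residents per night-shift aide 22 > 14 → not met
7. resident trust fund surety bond $5,000 < $20,000 → not met
8. open plan-of-correction items 6 > 3 → not met
9. infection-control audit 130 days ago vs limit 120 → not met
Not met: 6 of 9

6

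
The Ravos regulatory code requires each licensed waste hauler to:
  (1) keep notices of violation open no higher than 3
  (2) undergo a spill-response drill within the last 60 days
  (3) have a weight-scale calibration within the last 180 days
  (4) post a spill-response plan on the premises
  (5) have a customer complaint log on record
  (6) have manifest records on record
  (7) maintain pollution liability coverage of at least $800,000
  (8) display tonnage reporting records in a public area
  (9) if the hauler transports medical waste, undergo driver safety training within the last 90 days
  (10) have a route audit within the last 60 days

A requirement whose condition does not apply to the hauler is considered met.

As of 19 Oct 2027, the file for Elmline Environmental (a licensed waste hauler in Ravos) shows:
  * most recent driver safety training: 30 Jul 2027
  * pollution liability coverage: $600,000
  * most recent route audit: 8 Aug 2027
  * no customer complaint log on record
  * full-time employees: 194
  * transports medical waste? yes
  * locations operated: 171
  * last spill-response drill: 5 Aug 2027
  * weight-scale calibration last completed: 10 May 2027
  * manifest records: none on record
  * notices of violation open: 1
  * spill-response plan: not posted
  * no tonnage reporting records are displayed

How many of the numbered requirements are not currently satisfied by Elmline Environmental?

1. notices of violation open 1 ≤ 3 → met
2. spill-response drill 75 days ago vs limit 60 → not met
3. weight-scale calibration 162 days ago vs limit 180 → met
4. spill-response plan absent → not met
5. customer complaint log absent → not met
6. manifest records absent → not met
7. pollution liability coverage $600,000 < $800,000 → not met
8. tonnage reporting records absent → not met
9. condition 'transports medical waste' holds; driver safety training 81 days ago vs limit 90 → met
10. route audit 72 days ago vs limit 60 → not met
Not met: 7 of 10

7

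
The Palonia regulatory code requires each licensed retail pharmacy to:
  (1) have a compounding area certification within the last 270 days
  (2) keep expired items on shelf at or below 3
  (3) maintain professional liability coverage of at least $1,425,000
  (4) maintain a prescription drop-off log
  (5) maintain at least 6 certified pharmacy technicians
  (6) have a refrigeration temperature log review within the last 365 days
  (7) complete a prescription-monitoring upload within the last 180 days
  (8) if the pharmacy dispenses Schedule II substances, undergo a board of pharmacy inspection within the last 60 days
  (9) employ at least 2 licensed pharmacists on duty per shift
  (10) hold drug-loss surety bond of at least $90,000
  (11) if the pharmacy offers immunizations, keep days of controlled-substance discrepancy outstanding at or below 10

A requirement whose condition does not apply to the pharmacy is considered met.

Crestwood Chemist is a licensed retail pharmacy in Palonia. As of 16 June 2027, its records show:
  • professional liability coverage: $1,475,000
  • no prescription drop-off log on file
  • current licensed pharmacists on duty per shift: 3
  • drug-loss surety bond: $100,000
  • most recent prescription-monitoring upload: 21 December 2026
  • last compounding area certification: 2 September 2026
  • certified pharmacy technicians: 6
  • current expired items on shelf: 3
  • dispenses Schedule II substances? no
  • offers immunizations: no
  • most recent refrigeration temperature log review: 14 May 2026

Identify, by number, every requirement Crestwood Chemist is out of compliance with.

1, 4, 6

1. compounding area certification 287 days ago vs limit 270 → not met
2. expired items on shelf 3 ≤ 3 → met
3. professional liability coverage $1,475,000 ≥ $1,425,000 → met
4. prescription drop-off log absent → not met
5. certified pharmacy technicians 6 ≥ 6 → met
6. refrigeration temperature log review 398 days ago vs limit 365 → not met
7. prescription-monitoring upload 177 days ago vs limit 180 → met
8. condition 'dispenses Schedule II substances' does not hold → requirement n/a → met
9. licensed pharmacists on duty per shift 3 ≥ 2 → met
10. drug-loss surety bond $100,000 ≥ $90,000 → met
11. condition 'offers immunizations' does not hold → requirement n/a → met
Not met: 1, 4, 6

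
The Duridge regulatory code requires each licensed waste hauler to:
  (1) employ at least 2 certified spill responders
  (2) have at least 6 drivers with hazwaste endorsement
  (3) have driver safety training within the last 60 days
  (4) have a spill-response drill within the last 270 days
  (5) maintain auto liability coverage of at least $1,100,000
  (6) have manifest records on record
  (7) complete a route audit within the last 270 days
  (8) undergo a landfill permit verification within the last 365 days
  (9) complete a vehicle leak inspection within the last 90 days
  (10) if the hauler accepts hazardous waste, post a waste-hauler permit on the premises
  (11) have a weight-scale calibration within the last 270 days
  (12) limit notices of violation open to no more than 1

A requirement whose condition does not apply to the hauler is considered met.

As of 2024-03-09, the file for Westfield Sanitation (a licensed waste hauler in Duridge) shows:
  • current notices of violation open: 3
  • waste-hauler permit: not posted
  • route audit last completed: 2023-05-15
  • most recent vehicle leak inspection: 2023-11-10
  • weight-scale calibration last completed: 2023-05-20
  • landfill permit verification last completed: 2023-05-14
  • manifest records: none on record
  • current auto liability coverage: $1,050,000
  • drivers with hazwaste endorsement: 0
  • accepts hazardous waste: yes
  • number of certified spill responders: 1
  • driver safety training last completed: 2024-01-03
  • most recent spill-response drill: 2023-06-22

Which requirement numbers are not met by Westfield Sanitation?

1, 2, 3, 5, 6, 7, 9, 10, 11, 12

1. certified spill responders 1 < 2 → not met
2. drivers with hazwaste endorsement 0 < 6 → not met
3. driver safety training 66 days ago vs limit 60 → not met
4. spill-response drill 261 days ago vs limit 270 → met
5. auto liability coverage $1,050,000 < $1,100,000 → not met
6. manifest records absent → not met
7. route audit 299 days ago vs limit 270 → not met
8. landfill permit verification 300 days ago vs limit 365 → met
9. vehicle leak inspection 120 days ago vs limit 90 → not met
10. condition 'accepts hazardous waste' holds; waste-hauler permit absent → not met
11. weight-scale calibration 294 days ago vs limit 270 → not met
12. notices of violation open 3 > 1 → not met
Not met: 1, 2, 3, 5, 6, 7, 9, 10, 11, 12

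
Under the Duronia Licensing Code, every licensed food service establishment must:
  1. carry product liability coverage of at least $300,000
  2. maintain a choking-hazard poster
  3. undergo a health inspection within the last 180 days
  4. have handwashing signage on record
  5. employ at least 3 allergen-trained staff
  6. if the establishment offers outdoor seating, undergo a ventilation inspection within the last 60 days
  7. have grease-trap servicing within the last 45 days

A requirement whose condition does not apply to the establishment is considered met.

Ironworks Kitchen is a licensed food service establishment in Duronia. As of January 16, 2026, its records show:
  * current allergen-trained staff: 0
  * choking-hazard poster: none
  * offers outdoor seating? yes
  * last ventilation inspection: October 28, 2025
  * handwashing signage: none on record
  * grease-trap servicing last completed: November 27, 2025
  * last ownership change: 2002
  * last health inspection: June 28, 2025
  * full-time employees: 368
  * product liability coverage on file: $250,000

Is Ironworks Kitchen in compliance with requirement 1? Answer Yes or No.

1. product liability coverage $250,000 < $300,000 → not met

No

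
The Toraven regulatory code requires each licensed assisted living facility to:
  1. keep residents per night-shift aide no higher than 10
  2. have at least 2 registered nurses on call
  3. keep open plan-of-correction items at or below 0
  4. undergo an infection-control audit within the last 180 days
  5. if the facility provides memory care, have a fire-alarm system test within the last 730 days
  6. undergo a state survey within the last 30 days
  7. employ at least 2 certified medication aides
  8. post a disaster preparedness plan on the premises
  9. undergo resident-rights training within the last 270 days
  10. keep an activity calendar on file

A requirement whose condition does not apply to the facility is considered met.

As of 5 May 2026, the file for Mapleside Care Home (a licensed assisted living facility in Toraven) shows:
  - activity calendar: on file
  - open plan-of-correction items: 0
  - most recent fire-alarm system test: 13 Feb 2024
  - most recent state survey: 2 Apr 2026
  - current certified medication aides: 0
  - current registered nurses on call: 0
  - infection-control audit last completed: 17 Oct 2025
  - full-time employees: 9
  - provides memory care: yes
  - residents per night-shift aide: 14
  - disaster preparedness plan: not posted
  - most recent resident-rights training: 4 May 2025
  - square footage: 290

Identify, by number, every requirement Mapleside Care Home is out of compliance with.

1, 2, 4, 5, 6, 7, 8, 9

1. residents per night-shift aide 14 > 10 → not met
2. registered nurses on call 0 < 2 → not met
3. open plan-of-correction items 0 ≤ 0 → met
4. infection-control audit 200 days ago vs limit 180 → not met
5. condition 'provides memory care' holds; fire-alarm system test 812 days ago vs limit 730 → not met
6. state survey 33 days ago vs limit 30 → not met
7. certified medication aides 0 < 2 → not met
8. disaster preparedness plan absent → not met
9. resident-rights training 366 days ago vs limit 270 → not met
10. activity calendar present → met
Not met: 1, 2, 4, 5, 6, 7, 8, 9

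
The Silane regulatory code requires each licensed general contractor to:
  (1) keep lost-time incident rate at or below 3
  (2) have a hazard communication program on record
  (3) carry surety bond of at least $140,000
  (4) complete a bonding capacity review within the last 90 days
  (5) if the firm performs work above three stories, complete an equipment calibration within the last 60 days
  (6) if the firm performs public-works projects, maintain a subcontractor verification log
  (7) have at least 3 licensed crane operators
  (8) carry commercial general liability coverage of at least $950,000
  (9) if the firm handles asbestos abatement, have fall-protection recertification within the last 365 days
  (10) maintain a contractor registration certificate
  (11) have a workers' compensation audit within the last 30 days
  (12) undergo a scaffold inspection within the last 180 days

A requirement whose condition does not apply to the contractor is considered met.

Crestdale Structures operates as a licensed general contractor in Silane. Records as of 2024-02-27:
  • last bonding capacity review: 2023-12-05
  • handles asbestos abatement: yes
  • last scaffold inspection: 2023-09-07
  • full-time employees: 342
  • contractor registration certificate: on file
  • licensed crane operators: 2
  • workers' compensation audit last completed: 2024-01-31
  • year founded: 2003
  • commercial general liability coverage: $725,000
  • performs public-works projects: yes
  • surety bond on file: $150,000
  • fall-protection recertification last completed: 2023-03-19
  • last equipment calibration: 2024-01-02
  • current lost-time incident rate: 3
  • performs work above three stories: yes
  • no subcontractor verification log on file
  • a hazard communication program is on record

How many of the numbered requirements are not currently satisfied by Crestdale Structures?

3

1. lost-time incident rate 3 ≤ 3 → met
2. hazard communication program present → met
3. surety bond $150,000 ≥ $140,000 → met
4. bonding capacity review 84 days ago vs limit 90 → met
5. condition 'performs work above three stories' holds; equipment calibration 56 days ago vs limit 60 → met
6. condition 'performs public-works projects' holds; subcontractor verification log absent → not met
7. licensed crane operators 2 < 3 → not met
8. commercial general liability coverage $725,000 < $950,000 → not met
9. condition 'handles asbestos abatement' holds; fall-protection recertification 345 days ago vs limit 365 → met
10. contractor registration certificate present → met
11. workers' compensation audit 27 days ago vs limit 30 → met
12. scaffold inspection 173 days ago vs limit 180 → met
Not met: 3 of 12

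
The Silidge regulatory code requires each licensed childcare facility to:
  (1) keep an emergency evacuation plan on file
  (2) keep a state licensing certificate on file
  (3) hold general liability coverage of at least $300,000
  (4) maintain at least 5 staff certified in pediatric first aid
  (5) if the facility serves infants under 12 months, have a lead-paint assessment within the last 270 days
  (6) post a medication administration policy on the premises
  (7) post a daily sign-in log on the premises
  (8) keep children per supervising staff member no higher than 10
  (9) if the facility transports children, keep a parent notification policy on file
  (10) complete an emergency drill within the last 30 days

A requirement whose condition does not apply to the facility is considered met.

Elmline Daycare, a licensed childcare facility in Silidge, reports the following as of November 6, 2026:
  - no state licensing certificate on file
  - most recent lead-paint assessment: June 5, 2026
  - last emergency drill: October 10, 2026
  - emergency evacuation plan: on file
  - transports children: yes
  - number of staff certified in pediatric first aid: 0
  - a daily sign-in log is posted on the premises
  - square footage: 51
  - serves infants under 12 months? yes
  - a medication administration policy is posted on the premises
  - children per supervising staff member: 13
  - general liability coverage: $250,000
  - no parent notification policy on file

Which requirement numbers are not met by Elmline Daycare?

1. emergency evacuation plan present → met
2. state licensing certificate absent → not met
3. general liability coverage $250,000 < $300,000 → not met
4. staff certified in pediatric first aid 0 < 5 → not met
5. condition 'serves infants under 12 months' holds; lead-paint assessment 154 days ago vs limit 270 → met
6. medication administration policy present → met
7. daily sign-in log present → met
8. children per supervising staff member 13 > 10 → not met
9. condition 'transports children' holds; parent notification policy absent → not met
10. emergency drill 27 days ago vs limit 30 → met
Not met: 2, 3, 4, 8, 9

2, 3, 4, 8, 9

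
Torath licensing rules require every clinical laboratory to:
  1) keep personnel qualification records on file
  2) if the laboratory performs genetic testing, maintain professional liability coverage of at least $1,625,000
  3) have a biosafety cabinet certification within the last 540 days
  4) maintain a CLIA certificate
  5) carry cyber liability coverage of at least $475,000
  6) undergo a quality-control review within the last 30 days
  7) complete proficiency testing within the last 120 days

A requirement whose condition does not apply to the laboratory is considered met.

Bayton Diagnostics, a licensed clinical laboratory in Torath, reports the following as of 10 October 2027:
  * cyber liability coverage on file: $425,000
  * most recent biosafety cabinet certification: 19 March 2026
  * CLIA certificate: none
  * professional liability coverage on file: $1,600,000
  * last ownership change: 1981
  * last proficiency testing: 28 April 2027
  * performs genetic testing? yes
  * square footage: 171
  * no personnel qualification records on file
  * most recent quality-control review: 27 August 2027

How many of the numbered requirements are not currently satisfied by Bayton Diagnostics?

7

1. personnel qualification records absent → not met
2. condition 'performs genetic testing' holds; professional liability coverage $1,600,000 < $1,625,000 → not met
3. biosafety cabinet certification 570 days ago vs limit 540 → not met
4. CLIA certificate absent → not met
5. cyber liability coverage $425,000 < $475,000 → not met
6. quality-control review 44 days ago vs limit 30 → not met
7. proficiency testing 165 days ago vs limit 120 → not met
Not met: 7 of 7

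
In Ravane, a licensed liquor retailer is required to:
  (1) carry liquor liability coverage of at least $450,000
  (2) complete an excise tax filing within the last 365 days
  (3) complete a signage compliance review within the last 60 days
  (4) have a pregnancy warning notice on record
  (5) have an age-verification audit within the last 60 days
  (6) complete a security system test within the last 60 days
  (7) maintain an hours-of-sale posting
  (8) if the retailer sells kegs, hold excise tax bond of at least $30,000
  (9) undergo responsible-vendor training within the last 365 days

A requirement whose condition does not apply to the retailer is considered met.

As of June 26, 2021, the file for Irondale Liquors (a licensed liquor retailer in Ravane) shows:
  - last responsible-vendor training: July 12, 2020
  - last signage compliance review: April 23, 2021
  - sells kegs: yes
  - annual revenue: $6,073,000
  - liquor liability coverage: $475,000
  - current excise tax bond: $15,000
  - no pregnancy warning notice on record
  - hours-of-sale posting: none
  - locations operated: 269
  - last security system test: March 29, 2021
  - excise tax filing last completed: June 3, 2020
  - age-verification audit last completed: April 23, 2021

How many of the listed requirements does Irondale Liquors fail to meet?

1. liquor liability coverage $475,000 ≥ $450,000 → met
2. excise tax filing 388 days ago vs limit 365 → not met
3. signage compliance review 64 days ago vs limit 60 → not met
4. pregnancy warning notice absent → not met
5. age-verification audit 64 days ago vs limit 60 → not met
6. security system test 89 days ago vs limit 60 → not met
7. hours-of-sale posting absent → not met
8. condition 'sells kegs' holds; excise tax bond $15,000 < $30,000 → not met
9. responsible-vendor training 349 days ago vs limit 365 → met
Not met: 7 of 9

7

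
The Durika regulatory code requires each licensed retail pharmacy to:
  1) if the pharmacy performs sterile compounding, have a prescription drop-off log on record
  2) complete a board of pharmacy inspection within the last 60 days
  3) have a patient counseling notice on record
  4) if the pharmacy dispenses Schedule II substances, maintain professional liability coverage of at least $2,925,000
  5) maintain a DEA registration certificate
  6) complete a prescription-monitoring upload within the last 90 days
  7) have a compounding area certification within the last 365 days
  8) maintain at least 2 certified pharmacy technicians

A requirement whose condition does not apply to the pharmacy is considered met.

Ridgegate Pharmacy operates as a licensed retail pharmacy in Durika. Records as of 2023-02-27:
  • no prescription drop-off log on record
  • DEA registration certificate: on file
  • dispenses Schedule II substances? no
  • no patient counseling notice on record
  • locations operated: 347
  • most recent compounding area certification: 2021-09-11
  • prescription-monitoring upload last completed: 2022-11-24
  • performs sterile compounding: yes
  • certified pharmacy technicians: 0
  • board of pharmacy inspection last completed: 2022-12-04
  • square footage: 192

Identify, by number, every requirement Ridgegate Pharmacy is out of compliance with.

1. condition 'performs sterile compounding' holds; prescription drop-off log absent → not met
2. board of pharmacy inspection 85 days ago vs limit 60 → not met
3. patient counseling notice absent → not met
4. condition 'dispenses Schedule II substances' does not hold → requirement n/a → met
5. DEA registration certificate present → met
6. prescription-monitoring upload 95 days ago vs limit 90 → not met
7. compounding area certification 534 days ago vs limit 365 → not met
8. certified pharmacy technicians 0 < 2 → not met
Not met: 1, 2, 3, 6, 7, 8

1, 2, 3, 6, 7, 8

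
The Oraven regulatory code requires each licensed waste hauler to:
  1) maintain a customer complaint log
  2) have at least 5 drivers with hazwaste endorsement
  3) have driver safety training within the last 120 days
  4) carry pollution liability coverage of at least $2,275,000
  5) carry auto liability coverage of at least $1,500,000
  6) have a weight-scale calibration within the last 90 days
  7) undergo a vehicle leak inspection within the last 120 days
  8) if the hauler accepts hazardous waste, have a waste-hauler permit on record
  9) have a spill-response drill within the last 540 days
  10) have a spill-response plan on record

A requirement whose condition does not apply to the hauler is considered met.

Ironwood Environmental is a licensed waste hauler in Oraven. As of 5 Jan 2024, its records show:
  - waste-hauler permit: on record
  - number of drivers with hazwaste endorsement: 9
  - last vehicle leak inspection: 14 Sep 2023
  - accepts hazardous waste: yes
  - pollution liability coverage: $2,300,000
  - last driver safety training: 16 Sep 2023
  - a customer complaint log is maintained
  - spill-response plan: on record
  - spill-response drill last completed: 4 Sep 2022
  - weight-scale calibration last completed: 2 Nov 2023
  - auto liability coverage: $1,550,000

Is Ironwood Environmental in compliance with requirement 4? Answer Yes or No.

4. pollution liability coverage $2,300,000 ≥ $2,275,000 → met

Yes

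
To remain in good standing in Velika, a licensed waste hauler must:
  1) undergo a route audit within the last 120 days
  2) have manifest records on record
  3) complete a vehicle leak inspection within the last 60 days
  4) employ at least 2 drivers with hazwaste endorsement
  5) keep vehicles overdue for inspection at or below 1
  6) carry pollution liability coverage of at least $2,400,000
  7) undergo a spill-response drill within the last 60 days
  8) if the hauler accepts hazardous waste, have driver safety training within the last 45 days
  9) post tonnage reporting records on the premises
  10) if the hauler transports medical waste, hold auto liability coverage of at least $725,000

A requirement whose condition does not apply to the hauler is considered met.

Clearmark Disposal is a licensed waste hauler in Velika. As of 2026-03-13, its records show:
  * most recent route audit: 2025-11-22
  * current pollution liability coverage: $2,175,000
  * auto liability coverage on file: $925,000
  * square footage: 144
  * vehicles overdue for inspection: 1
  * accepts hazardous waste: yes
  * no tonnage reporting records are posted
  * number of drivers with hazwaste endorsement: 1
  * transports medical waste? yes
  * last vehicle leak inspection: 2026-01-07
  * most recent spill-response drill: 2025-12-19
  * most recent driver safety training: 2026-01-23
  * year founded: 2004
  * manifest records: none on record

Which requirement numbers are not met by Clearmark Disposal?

1. route audit 111 days ago vs limit 120 → met
2. manifest records absent → not met
3. vehicle leak inspection 65 days ago vs limit 60 → not met
4. drivers with hazwaste endorsement 1 < 2 → not met
5. vehicles overdue for inspection 1 ≤ 1 → met
6. pollution liability coverage $2,175,000 < $2,400,000 → not met
7. spill-response drill 84 days ago vs limit 60 → not met
8. condition 'accepts hazardous waste' holds; driver safety training 49 days ago vs limit 45 → not met
9. tonnage reporting records absent → not met
10. condition 'transports medical waste' holds; auto liability coverage $925,000 ≥ $725,000 → met
Not met: 2, 3, 4, 6, 7, 8, 9

2, 3, 4, 6, 7, 8, 9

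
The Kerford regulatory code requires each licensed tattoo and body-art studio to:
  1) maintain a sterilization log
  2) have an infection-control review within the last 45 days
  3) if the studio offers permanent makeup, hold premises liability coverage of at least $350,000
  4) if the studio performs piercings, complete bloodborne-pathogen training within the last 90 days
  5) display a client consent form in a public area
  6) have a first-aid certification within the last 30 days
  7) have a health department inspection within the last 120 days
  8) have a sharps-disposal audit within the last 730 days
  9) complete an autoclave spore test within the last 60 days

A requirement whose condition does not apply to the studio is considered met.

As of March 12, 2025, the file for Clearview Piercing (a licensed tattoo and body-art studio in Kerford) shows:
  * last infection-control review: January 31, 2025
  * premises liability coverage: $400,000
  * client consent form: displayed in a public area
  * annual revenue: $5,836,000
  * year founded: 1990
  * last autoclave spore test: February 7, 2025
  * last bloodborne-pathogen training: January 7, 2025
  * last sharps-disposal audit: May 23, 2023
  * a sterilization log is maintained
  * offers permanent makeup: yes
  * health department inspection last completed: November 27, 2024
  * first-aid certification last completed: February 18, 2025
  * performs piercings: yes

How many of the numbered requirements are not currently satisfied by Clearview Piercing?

0

1. sterilization log present → met
2. infection-control review 40 days ago vs limit 45 → met
3. condition 'offers permanent makeup' holds; premises liability coverage $400,000 ≥ $350,000 → met
4. condition 'performs piercings' holds; bloodborne-pathogen training 64 days ago vs limit 90 → met
5. client consent form present → met
6. first-aid certification 22 days ago vs limit 30 → met
7. health department inspection 105 days ago vs limit 120 → met
8. sharps-disposal audit 659 days ago vs limit 730 → met
9. autoclave spore test 33 days ago vs limit 60 → met
Not met: 0 of 9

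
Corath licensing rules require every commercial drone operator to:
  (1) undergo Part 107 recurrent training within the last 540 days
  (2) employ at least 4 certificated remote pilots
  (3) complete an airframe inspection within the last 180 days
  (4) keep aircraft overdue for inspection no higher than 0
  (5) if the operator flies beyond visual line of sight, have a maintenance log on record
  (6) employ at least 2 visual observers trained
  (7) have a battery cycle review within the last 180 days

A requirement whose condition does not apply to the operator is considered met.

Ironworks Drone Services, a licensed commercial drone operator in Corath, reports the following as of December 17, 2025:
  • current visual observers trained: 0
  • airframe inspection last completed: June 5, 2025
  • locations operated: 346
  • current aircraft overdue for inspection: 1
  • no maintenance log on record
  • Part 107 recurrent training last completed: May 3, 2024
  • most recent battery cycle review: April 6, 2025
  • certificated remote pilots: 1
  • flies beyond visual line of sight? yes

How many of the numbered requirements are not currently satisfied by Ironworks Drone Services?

1. Part 107 recurrent training 593 days ago vs limit 540 → not met
2. certificated remote pilots 1 < 4 → not met
3. airframe inspection 195 days ago vs limit 180 → not met
4. aircraft overdue for inspection 1 > 0 → not met
5. condition 'flies beyond visual line of sight' holds; maintenance log absent → not met
6. visual observers trained 0 < 2 → not met
7. battery cycle review 255 days ago vs limit 180 → not met
Not met: 7 of 7

7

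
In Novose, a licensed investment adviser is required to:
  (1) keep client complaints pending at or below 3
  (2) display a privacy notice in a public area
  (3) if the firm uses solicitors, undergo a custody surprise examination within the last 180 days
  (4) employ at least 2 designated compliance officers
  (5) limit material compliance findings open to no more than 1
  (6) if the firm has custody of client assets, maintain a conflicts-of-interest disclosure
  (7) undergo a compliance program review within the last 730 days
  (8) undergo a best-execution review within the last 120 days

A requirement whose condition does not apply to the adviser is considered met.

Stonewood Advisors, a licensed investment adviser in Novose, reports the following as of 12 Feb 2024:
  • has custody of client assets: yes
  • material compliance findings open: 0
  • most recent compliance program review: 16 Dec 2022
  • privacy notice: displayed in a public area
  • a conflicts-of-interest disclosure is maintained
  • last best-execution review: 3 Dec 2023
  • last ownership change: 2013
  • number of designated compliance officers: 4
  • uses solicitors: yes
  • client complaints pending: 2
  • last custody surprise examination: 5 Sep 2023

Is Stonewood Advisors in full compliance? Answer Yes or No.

Yes

1. client complaints pending 2 ≤ 3 → met
2. privacy notice present → met
3. condition 'uses solicitors' holds; custody surprise examination 160 days ago vs limit 180 → met
4. designated compliance officers 4 ≥ 2 → met
5. material compliance findings open 0 ≤ 1 → met
6. condition 'has custody of client assets' holds; conflicts-of-interest disclosure present → met
7. compliance program review 423 days ago vs limit 730 → met
8. best-execution review 71 days ago vs limit 120 → met
All met.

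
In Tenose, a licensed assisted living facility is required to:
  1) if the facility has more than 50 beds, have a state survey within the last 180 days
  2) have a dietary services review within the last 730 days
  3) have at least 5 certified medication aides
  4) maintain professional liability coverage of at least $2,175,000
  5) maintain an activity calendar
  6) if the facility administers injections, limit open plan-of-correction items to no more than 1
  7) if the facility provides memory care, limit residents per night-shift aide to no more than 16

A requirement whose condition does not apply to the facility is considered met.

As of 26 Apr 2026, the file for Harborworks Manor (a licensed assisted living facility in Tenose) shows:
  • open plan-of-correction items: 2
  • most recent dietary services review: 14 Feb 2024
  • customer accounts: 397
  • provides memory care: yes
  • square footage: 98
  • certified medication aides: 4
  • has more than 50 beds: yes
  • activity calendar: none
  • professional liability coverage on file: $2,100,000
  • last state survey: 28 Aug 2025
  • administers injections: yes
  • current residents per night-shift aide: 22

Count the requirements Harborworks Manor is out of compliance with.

1. condition 'has more than 50 beds' holds; state survey 241 days ago vs limit 180 → not met
2. dietary services review 802 days ago vs limit 730 → not met
3. certified medication aides 4 < 5 → not met
4. professional liability coverage $2,100,000 < $2,175,000 → not met
5. activity calendar absent → not met
6. condition 'administers injections' holds; open plan-of-correction items 2 > 1 → not met
7. condition 'provides memory care' holds; residents per night-shift aide 22 > 16 → not met
Not met: 7 of 7

7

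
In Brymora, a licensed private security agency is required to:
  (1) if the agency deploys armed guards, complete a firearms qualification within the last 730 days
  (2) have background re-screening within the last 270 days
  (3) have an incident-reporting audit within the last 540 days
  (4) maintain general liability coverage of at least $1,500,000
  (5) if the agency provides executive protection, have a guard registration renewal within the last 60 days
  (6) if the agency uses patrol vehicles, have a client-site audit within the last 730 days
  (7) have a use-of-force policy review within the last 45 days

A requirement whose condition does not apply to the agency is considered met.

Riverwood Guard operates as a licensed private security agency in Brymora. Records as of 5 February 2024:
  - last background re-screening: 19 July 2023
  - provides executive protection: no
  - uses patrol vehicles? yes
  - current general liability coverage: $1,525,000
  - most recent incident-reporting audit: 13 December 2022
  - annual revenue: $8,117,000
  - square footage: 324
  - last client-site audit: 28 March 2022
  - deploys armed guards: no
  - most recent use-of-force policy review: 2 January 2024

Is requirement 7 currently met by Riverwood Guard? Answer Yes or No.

Yes

7. use-of-force policy review 34 days ago vs limit 45 → met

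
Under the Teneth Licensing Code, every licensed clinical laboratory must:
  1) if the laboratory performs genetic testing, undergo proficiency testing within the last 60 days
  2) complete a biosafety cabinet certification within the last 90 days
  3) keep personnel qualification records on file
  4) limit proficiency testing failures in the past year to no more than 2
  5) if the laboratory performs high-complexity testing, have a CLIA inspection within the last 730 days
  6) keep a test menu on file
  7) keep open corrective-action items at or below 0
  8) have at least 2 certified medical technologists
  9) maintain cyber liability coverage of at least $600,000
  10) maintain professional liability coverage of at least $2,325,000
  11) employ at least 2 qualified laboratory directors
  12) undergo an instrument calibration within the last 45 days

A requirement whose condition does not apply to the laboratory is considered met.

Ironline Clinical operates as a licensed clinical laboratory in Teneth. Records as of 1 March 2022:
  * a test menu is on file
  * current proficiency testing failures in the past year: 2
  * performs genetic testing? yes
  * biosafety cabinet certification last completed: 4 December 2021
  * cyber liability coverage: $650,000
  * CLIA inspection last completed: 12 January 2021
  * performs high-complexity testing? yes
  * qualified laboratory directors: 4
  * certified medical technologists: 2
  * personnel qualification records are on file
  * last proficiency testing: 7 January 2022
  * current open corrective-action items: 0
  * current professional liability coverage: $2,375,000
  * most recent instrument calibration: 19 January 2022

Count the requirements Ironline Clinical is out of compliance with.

1. condition 'performs genetic testing' holds; proficiency testing 53 days ago vs limit 60 → met
2. biosafety cabinet certification 87 days ago vs limit 90 → met
3. personnel qualification records present → met
4. proficiency testing failures in the past year 2 ≤ 2 → met
5. condition 'performs high-complexity testing' holds; CLIA inspection 413 days ago vs limit 730 → met
6. test menu present → met
7. open corrective-action items 0 ≤ 0 → met
8. certified medical technologists 2 ≥ 2 → met
9. cyber liability coverage $650,000 ≥ $600,000 → met
10. professional liability coverage $2,375,000 ≥ $2,325,000 → met
11. qualified laboratory directors 4 ≥ 2 → met
12. instrument calibration 41 days ago vs limit 45 → met
Not met: 0 of 12

0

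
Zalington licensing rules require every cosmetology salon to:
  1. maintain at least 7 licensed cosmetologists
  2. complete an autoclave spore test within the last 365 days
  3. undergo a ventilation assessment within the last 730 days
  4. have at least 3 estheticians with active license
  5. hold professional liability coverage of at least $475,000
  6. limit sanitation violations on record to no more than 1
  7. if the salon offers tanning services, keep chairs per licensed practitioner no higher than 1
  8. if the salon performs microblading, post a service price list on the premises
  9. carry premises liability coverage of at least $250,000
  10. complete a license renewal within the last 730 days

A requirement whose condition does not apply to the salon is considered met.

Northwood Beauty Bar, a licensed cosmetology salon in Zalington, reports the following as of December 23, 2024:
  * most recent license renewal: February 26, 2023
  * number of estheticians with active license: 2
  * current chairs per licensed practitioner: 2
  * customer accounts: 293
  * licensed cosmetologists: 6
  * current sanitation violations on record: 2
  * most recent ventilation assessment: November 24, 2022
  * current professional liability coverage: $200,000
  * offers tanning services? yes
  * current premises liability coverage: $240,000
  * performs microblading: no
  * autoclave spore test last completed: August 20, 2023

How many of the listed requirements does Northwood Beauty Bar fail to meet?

8

1. licensed cosmetologists 6 < 7 → not met
2. autoclave spore test 491 days ago vs limit 365 → not met
3. ventilation assessment 760 days ago vs limit 730 → not met
4. estheticians with active license 2 < 3 → not met
5. professional liability coverage $200,000 < $475,000 → not met
6. sanitation violations on record 2 > 1 → not met
7. condition 'offers tanning services' holds; chairs per licensed practitioner 2 > 1 → not met
8. condition 'performs microblading' does not hold → requirement n/a → met
9. premises liability coverage $240,000 < $250,000 → not met
10. license renewal 666 days ago vs limit 730 → met
Not met: 8 of 10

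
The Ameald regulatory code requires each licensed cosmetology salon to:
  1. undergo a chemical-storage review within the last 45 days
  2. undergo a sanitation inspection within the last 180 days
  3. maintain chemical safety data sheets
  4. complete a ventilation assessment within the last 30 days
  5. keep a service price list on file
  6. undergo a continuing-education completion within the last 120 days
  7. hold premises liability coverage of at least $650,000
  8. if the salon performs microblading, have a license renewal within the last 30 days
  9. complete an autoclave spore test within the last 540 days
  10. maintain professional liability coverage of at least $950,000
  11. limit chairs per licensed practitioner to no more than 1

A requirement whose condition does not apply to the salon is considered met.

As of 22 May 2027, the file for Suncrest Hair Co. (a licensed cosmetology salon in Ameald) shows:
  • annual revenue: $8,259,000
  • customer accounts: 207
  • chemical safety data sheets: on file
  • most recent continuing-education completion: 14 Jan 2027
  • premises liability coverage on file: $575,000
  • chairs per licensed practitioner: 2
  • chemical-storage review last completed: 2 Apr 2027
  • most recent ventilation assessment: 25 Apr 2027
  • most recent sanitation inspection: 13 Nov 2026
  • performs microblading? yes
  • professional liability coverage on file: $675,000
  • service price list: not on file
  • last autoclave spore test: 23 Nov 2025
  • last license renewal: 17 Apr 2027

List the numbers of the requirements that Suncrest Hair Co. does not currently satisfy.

1. chemical-storage review 50 days ago vs limit 45 → not met
2. sanitation inspection 190 days ago vs limit 180 → not met
3. chemical safety data sheets present → met
4. ventilation assessment 27 days ago vs limit 30 → met
5. service price list absent → not met
6. continuing-education completion 128 days ago vs limit 120 → not met
7. premises liability coverage $575,000 < $650,000 → not met
8. condition 'performs microblading' holds; license renewal 35 days ago vs limit 30 → not met
9. autoclave spore test 545 days ago vs limit 540 → not met
10. professional liability coverage $675,000 < $950,000 → not met
11. chairs per licensed practitioner 2 > 1 → not met
Not met: 1, 2, 5, 6, 7, 8, 9, 10, 11

1, 2, 5, 6, 7, 8, 9, 10, 11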